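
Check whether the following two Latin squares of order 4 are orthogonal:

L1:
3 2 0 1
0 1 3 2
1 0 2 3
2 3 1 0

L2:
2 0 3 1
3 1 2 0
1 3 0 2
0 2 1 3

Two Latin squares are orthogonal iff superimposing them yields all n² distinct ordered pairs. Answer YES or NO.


Form the n² = 16 superimposed pairs (L1[i][j], L2[i][j]), row by row (rows and columns indexed from 0):
row 0: (3,2) (2,0) (0,3) (1,1)
row 1: (0,3) (1,1) (3,2) (2,0)
row 2: (1,1) (0,3) (2,0) (3,2)
row 3: (2,0) (3,2) (1,1) (0,3)
Orthogonality requires all 16 pairs distinct.
But the pair (0,3) repeats: cell (0,2) has L1 = 0, L2 = 3, and cell (1,0) has L1 = 0, L2 = 3.
A repeated pair means some other pair never occurs (only 4 distinct pairs out of 16), so the squares are not orthogonal.
Conclusion: NO.

NO


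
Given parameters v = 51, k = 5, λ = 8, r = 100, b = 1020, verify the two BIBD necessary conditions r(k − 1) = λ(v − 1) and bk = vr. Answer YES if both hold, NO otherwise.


Condition (i): r(k − 1) = 100·4 = 400; λ(v − 1) = 8·50 = 400. Match? YES.
Condition (ii): bk = 1020·5 = 5100; vr = 51·100 = 5100. Match? YES.
Both conditions hold? YES.

YES


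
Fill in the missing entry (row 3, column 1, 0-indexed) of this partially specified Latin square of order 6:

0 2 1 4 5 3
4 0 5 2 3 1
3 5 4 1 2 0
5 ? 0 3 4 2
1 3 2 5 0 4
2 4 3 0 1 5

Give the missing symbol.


Row 3 contains symbols [0, 2, 3, 4, 5] — missing [1].
Column 1 contains symbols [0, 2, 3, 4, 5] — missing [1].
The missing symbol must appear in both missing sets; intersection = [1].
Therefore the hidden value is 1.

Missing value = 1.


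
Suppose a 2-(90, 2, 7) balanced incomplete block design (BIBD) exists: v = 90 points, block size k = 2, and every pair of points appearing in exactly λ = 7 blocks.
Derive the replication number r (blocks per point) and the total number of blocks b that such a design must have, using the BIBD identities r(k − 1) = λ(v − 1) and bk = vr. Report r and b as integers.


Any 2-(v, k, λ) BIBD satisfies two necessary conditions:
  (i)  Each point sits in r blocks, and counting incidences through any fixed point gives r(k − 1) = λ(v − 1), so r = λ(v − 1)/(k − 1).
  (ii) Total incidences bk = vr, so b = vr/k.
Step 1: r = λ(v − 1)/(k − 1) = 7·(90 − 1)/(2 − 1) = 7·89/1 = 623/1 = 623.
Step 2: b = vr/k = 90·623/2 = 56070/2 = 28035.
Check integrality: r = 623 ∈ Z ✓, b = 28035 ∈ Z ✓.
(These identities are necessary conditions: they determine r and b for any design with these parameters, but do not by themselves prove that one exists.)

r = 623, b = 28035.


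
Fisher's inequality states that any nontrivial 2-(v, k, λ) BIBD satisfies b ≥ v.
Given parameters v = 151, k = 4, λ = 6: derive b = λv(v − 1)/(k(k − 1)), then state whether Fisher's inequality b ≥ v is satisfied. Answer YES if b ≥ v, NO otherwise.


b = λv(v − 1)/(k(k − 1)) = 6·151·150/(4·3) = 135900/12 = 11325.
Compare with v = 151: b ≥ v, so Fisher's inequality holds.

YES


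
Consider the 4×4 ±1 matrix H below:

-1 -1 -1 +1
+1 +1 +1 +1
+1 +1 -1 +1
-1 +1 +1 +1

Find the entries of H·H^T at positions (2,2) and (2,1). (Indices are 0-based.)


Row 1 of H: [1, 1, 1, 1].
Row 2 of H: [1, 1, -1, 1].
(H·H^T)[2][2] = Σ_j H[2][j]·H[2][j] = (1)² + (1)² + (-1)² + (1)² = 1 + 1 + 1 + 1 = 4.
(H·H^T)[2][1] = Σ_j H[2][j]·H[1][j] = (1)·(1) + (1)·(1) + (-1)·(1) + (1)·(1) = 1 + 1 + -1 + 1 = 2.
Rows 2 and 1 are not orthogonal (dot product = 2 ≠ 0), so H is not a Hadamard matrix.

(2,2) entry = 4; (2,1) entry = 2.


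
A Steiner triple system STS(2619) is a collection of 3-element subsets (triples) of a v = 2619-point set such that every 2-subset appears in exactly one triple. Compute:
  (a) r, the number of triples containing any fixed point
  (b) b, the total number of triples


An STS(v) is a 2-(v, 3, 1) BIBD: block size k = 3, λ = 1.
Replication: r(k − 1) = λ(v − 1) ⇒ r·2 = 2619 − 1 = 2618 ⇒ r = 1309.
Block count: bk = vr ⇒ b·3 = 2619·1309 = 3428271 ⇒ b = 1142757.

r = 1309, b = 1142757.


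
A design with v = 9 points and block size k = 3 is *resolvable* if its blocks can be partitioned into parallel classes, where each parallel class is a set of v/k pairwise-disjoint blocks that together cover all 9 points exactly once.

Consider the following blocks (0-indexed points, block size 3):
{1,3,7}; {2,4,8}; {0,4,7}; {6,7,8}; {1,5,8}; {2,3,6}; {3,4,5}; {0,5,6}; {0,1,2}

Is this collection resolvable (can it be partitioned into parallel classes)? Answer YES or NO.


v = 9, block size k = 3, number of blocks = 9.
For resolvability, blocks must partition into parallel classes of size v/k = 3.
Total blocks must therefore be a multiple of 3: 9 = 3·3 + 0 ⇒ divisible ✓.
Greedy packing gives 3 candidate class(es). Each should be a full parallel class (size 3, covers all 9 points).
  Class 1 (3 blocks): {1,3,7}; {2,4,8}; {0,5,6}. Points covered: [0, 1, 2, 3, 4, 5, 6, 7, 8].
  Class 2 (3 blocks): {0,4,7}; {1,5,8}; {2,3,6}. Points covered: [0, 1, 2, 3, 4, 5, 6, 7, 8].
  Class 3 (3 blocks): {6,7,8}; {3,4,5}; {0,1,2}. Points covered: [0, 1, 2, 3, 4, 5, 6, 7, 8].
All classes full (size 3)? YES. All classes cover every point? YES.
Resolvable? YES.

YES


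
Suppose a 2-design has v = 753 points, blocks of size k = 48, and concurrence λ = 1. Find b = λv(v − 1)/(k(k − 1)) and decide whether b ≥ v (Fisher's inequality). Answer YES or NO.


b = λv(v − 1)/(k(k − 1)) = 1·753·752/(48·47) = 566256/2256 = 251.
Compare with v = 753: b < v, so Fisher's inequality fails.

NO


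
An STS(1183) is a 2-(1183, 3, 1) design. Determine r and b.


An STS(v) is a 2-(v, 3, 1) BIBD: block size k = 3, λ = 1.
Replication: r(k − 1) = λ(v − 1) ⇒ r·2 = 1183 − 1 = 1182 ⇒ r = 591.
Block count: b = v(v − 1)/6 = 1183·1182/6 = 1398306/6 = 233051.
(Check via bk = vr: 233051·3 = 699153 = 1183·591 = 699153 ✓.)

r = 591, b = 233051.


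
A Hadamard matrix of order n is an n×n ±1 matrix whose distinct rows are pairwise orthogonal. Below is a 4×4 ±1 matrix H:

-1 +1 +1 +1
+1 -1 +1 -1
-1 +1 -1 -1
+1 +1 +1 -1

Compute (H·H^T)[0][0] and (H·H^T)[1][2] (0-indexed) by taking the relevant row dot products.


Row 0 of H: [-1, 1, 1, 1].
Row 1 of H: [1, -1, 1, -1].
Row 2 of H: [-1, 1, -1, -1].
(H·H^T)[0][0] = Σ_j H[0][j]·H[0][j] = (-1)² + (1)² + (1)² + (1)² = 1 + 1 + 1 + 1 = 4.
(H·H^T)[1][2] = Σ_j H[1][j]·H[2][j] = (1)·(-1) + (-1)·(1) + (1)·(-1) + (-1)·(-1) = -1 + -1 + -1 + 1 = -2.
Rows 1 and 2 are not orthogonal (dot product = -2 ≠ 0), so H is not a Hadamard matrix.

(0,0) entry = 4; (1,2) entry = -2.


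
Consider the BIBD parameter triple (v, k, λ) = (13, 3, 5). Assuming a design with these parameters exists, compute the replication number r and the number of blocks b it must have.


Any 2-(v, k, λ) BIBD satisfies two necessary conditions:
  (i)  Each point sits in r blocks, and counting incidences through any fixed point gives r(k − 1) = λ(v − 1), so r = λ(v − 1)/(k − 1).
  (ii) Total incidences bk = vr, so b = vr/k.
Step 1: r = λ(v − 1)/(k − 1) = 5·(13 − 1)/(3 − 1) = 5·12/2 = 60/2 = 30.
Step 2: b = vr/k = 13·30/3 = 390/3 = 130.
Check integrality: r = 30 ∈ Z ✓, b = 130 ∈ Z ✓.
(These identities are necessary conditions: they determine r and b for any design with these parameters, but do not by themselves prove that one exists.)

r = 30, b = 130.


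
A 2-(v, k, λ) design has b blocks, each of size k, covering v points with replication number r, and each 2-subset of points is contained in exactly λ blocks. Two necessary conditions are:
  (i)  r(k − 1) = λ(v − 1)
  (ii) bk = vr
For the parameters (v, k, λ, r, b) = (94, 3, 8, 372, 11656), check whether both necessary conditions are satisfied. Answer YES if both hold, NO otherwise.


Condition (i): r(k − 1) = 372·2 = 744; λ(v − 1) = 8·93 = 744. Match? YES.
Condition (ii): bk = 11656·3 = 34968; vr = 94·372 = 34968. Match? YES.
Both conditions hold? YES.

YES


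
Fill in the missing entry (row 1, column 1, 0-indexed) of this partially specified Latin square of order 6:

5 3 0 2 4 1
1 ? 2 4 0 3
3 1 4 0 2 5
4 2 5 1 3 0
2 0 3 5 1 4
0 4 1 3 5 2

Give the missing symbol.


Row 1 contains symbols [0, 1, 2, 3, 4] — missing [5].
Column 1 contains symbols [0, 1, 2, 3, 4] — missing [5].
The missing symbol must appear in both missing sets; intersection = [5].
Therefore the hidden value is 5.

Missing value = 5.


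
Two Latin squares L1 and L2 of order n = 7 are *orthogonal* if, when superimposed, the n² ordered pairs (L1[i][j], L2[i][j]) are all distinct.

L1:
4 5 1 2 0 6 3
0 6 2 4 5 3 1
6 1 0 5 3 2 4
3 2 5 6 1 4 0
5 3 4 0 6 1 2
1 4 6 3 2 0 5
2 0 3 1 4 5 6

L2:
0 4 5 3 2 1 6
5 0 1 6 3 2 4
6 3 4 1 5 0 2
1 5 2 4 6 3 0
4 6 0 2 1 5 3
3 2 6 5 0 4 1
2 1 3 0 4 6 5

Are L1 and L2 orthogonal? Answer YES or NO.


Form the n² = 49 superimposed pairs (L1[i][j], L2[i][j]), row by row (rows and columns indexed from 0):
row 0: (4,0) (5,4) (1,5) (2,3) (0,2) (6,1) (3,6)
row 1: (0,5) (6,0) (2,1) (4,6) (5,3) (3,2) (1,4)
row 2: (6,6) (1,3) (0,4) (5,1) (3,5) (2,0) (4,2)
row 3: (3,1) (2,5) (5,2) (6,4) (1,6) (4,3) (0,0)
row 4: (5,4) (3,6) (4,0) (0,2) (6,1) (1,5) (2,3)
row 5: (1,3) (4,2) (6,6) (3,5) (2,0) (0,4) (5,1)
row 6: (2,2) (0,1) (3,3) (1,0) (4,4) (5,6) (6,5)
Orthogonality requires all 49 pairs distinct.
But the pair (5,4) repeats: cell (0,1) has L1 = 5, L2 = 4, and cell (4,0) has L1 = 5, L2 = 4.
A repeated pair means some other pair never occurs (only 35 distinct pairs out of 49), so the squares are not orthogonal.
Conclusion: NO.

NO


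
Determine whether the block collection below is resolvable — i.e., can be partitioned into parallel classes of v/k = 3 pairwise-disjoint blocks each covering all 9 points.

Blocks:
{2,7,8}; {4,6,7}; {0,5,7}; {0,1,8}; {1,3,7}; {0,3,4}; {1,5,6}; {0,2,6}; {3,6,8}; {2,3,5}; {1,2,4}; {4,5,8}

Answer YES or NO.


v = 9, block size k = 3, number of blocks = 12.
For resolvability, blocks must partition into parallel classes of size v/k = 3.
Total blocks must therefore be a multiple of 3: 12 = 3·4 + 0 ⇒ divisible ✓.
Greedy packing gives 4 candidate class(es). Each should be a full parallel class (size 3, covers all 9 points).
  Class 1 (3 blocks): {2,7,8}; {0,3,4}; {1,5,6}. Points covered: [0, 1, 2, 3, 4, 5, 6, 7, 8].
  Class 2 (3 blocks): {4,6,7}; {0,1,8}; {2,3,5}. Points covered: [0, 1, 2, 3, 4, 5, 6, 7, 8].
  Class 3 (3 blocks): {0,5,7}; {3,6,8}; {1,2,4}. Points covered: [0, 1, 2, 3, 4, 5, 6, 7, 8].
  Class 4 (3 blocks): {1,3,7}; {0,2,6}; {4,5,8}. Points covered: [0, 1, 2, 3, 4, 5, 6, 7, 8].
All classes full (size 3)? YES. All classes cover every point? YES.
Resolvable? YES.

YES


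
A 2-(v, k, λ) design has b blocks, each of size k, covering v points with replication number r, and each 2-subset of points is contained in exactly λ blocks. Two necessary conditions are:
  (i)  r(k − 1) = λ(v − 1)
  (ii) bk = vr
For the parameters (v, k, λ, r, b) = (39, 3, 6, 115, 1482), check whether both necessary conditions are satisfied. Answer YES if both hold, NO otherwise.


Condition (i): r(k − 1) = 115·2 = 230; λ(v − 1) = 6·38 = 228. Match? NO.
Condition (ii): bk = 1482·3 = 4446; vr = 39·115 = 4485. Match? NO.
Both conditions hold? NO.

NO


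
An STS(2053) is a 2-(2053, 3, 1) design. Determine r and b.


An STS(v) is a 2-(v, 3, 1) BIBD: block size k = 3, λ = 1.
Replication: r(k − 1) = λ(v − 1) ⇒ r·2 = 2053 − 1 = 2052 ⇒ r = 1026.
Block count: b = v(v − 1)/6 = 2053·2052/6 = 4212756/6 = 702126.

r = 1026, b = 702126.


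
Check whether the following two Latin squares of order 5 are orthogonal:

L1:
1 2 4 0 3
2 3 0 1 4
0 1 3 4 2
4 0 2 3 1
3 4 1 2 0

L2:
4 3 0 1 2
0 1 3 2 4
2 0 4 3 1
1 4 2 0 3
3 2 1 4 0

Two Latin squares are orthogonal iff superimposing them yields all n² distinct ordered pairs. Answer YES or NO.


Form the n² = 25 superimposed pairs (L1[i][j], L2[i][j]), row by row (rows and columns indexed from 0):
row 0: (1,4) (2,3) (4,0) (0,1) (3,2)
row 1: (2,0) (3,1) (0,3) (1,2) (4,4)
row 2: (0,2) (1,0) (3,4) (4,3) (2,1)
row 3: (4,1) (0,4) (2,2) (3,0) (1,3)
row 4: (3,3) (4,2) (1,1) (2,4) (0,0)
Orthogonality requires all 25 pairs distinct.
Check by first coordinate: for each symbol s of L1, list the L2 entries in the n cells where L1 = s; they must all differ.
  L1 = 0: L2 entries (in reading order) 1, 3, 2, 4, 0 — all 5 distinct ✓
  L1 = 1: L2 entries (in reading order) 4, 2, 0, 3, 1 — all 5 distinct ✓
  L1 = 2: L2 entries (in reading order) 3, 0, 1, 2, 4 — all 5 distinct ✓
  L1 = 3: L2 entries (in reading order) 2, 1, 4, 0, 3 — all 5 distinct ✓
  L1 = 4: L2 entries (in reading order) 0, 4, 3, 1, 2 — all 5 distinct ✓
Every symbol of L1 meets every symbol of L2 exactly once, so all 25 pairs are distinct (25 of 25).
Conclusion: YES.

YES


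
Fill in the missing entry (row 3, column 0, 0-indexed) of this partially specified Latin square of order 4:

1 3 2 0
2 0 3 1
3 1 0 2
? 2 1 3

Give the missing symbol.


Row 3 contains symbols [1, 2, 3] — missing [0].
Column 0 contains symbols [1, 2, 3] — missing [0].
The missing symbol must appear in both missing sets; intersection = [0].
Therefore the hidden value is 0.

Missing value = 0.


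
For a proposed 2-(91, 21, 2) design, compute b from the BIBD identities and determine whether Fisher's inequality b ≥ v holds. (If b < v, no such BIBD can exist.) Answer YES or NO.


b = λv(v − 1)/(k(k − 1)) = 2·91·90/(21·20) = 16380/420 = 39.
Compare with v = 91: b < v, so Fisher's inequality fails.

NO


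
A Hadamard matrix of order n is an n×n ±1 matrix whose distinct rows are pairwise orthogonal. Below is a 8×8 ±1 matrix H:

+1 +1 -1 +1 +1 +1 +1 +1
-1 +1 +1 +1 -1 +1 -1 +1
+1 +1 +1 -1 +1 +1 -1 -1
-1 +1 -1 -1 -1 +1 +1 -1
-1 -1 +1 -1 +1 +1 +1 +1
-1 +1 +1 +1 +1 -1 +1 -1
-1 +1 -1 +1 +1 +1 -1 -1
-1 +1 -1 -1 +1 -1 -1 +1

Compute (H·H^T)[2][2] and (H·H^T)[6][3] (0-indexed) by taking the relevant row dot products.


Row 2 of H: [1, 1, 1, -1, 1, 1, -1, -1].
Row 3 of H: [-1, 1, -1, -1, -1, 1, 1, -1].
Row 6 of H: [-1, 1, -1, 1, 1, 1, -1, -1].
(H·H^T)[2][2] = Σ_j H[2][j]·H[2][j] = (1)² + (1)² + (1)² + (-1)² + (1)² + (1)² + (-1)² + (-1)² = 1 + 1 + 1 + 1 + 1 + 1 + 1 + 1 = 8.
(H·H^T)[6][3] = Σ_j H[6][j]·H[3][j] = (-1)·(-1) + (1)·(1) + (-1)·(-1) + (1)·(-1) + (1)·(-1) + (1)·(1) + (-1)·(1) + (-1)·(-1) = 1 + 1 + 1 + -1 + -1 + 1 + -1 + 1 = 2.
Rows 6 and 3 are not orthogonal (dot product = 2 ≠ 0), so H is not a Hadamard matrix.

(2,2) entry = 8; (6,3) entry = 2.


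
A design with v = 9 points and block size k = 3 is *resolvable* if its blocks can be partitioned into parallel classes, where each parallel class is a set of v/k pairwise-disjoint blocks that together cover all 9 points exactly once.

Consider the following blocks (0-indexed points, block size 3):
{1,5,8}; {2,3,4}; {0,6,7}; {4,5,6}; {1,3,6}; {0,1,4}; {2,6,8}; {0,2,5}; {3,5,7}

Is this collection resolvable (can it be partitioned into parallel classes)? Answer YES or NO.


v = 9, block size k = 3, number of blocks = 9.
For resolvability, blocks must partition into parallel classes of size v/k = 3.
Total blocks must therefore be a multiple of 3: 9 = 3·3 + 0 ⇒ divisible ✓.
Consider block {4,5,6}. It intersects every other block in the collection, so no parallel class of size 3 can contain it.
Since every block must belong to some parallel class in a resolution, the collection cannot be partitioned into parallel classes.
Resolvable? NO.

NO


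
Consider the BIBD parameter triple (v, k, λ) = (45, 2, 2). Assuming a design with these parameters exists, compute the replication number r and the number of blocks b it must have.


Any 2-(v, k, λ) BIBD satisfies two necessary conditions:
  (i)  Each point sits in r blocks, and counting incidences through any fixed point gives r(k − 1) = λ(v − 1), so r = λ(v − 1)/(k − 1).
  (ii) Total incidences bk = vr, so b = vr/k.
Step 1: r = λ(v − 1)/(k − 1) = 2·(45 − 1)/(2 − 1) = 2·44/1 = 88/1 = 88.
Step 2: b = vr/k = 45·88/2 = 3960/2 = 1980.
Check integrality: r = 88 ∈ Z ✓, b = 1980 ∈ Z ✓.
(These identities are necessary conditions: they determine r and b for any design with these parameters, but do not by themselves prove that one exists.)

r = 88, b = 1980.


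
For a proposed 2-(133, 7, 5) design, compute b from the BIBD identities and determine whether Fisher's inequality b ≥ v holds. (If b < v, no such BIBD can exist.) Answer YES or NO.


r = λ(v − 1)/(k − 1) = 5·132/6 = 110.
b = vr/k = 133·110/7 = 2090.
Fisher's inequality: b ≥ v ⇔ 2090 ≥ 133? YES.

YES


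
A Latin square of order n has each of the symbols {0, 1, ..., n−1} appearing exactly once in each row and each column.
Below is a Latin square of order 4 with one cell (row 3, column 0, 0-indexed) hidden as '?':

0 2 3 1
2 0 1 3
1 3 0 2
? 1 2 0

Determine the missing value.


Row 3 contains symbols [0, 1, 2] — missing [3].
Column 0 contains symbols [0, 1, 2] — missing [3].
The missing symbol must appear in both missing sets; intersection = [3].
Therefore the hidden value is 3.

Missing value = 3.


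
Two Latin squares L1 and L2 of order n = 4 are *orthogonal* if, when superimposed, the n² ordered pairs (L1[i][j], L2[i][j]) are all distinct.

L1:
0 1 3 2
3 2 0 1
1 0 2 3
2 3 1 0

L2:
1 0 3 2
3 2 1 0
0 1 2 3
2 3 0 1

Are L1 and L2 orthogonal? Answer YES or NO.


Form the n² = 16 superimposed pairs (L1[i][j], L2[i][j]), row by row (rows and columns indexed from 0):
row 0: (0,1) (1,0) (3,3) (2,2)
row 1: (3,3) (2,2) (0,1) (1,0)
row 2: (1,0) (0,1) (2,2) (3,3)
row 3: (2,2) (3,3) (1,0) (0,1)
Orthogonality requires all 16 pairs distinct.
But the pair (3,3) repeats: cell (0,2) has L1 = 3, L2 = 3, and cell (1,0) has L1 = 3, L2 = 3.
A repeated pair means some other pair never occurs (only 4 distinct pairs out of 16), so the squares are not orthogonal.
Conclusion: NO.

NO


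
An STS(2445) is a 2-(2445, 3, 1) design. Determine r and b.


An STS(v) is a 2-(v, 3, 1) BIBD: block size k = 3, λ = 1.
Replication: r(k − 1) = λ(v − 1) ⇒ r·2 = 2445 − 1 = 2444 ⇒ r = 1222.
Block count: b = v(v − 1)/6 = 2445·2444/6 = 5975580/6 = 995930.
(Check via bk = vr: 995930·3 = 2987790 = 2445·1222 = 2987790 ✓.)

r = 1222, b = 995930.


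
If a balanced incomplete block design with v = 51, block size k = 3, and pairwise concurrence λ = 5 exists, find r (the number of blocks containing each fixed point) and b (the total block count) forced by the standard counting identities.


Any 2-(v, k, λ) BIBD satisfies two necessary conditions:
  (i)  Each point sits in r blocks, and counting incidences through any fixed point gives r(k − 1) = λ(v − 1), so r = λ(v − 1)/(k − 1).
  (ii) Total incidences bk = vr, so b = vr/k.
Step 1: r = λ(v − 1)/(k − 1) = 5·(51 − 1)/(3 − 1) = 5·50/2 = 250/2 = 125.
Step 2: b = vr/k = 51·125/3 = 6375/3 = 2125.
Check integrality: r = 125 ∈ Z ✓, b = 2125 ∈ Z ✓.
(These identities are necessary conditions: they determine r and b for any design with these parameters, but do not by themselves prove that one exists.)

r = 125, b = 2125.


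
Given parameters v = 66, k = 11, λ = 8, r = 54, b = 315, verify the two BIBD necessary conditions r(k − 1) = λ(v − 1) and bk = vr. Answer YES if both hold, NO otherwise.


Condition (i): r(k − 1) = 54·10 = 540; λ(v − 1) = 8·65 = 520. Match? NO.
Condition (ii): bk = 315·11 = 3465; vr = 66·54 = 3564. Match? NO.
Both conditions hold? NO.

NO


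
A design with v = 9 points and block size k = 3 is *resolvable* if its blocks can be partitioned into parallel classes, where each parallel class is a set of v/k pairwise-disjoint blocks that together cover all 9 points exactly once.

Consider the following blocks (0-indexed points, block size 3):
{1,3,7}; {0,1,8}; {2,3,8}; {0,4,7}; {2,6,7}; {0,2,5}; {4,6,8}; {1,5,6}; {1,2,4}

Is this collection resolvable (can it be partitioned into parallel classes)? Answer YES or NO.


v = 9, block size k = 3, number of blocks = 9.
For resolvability, blocks must partition into parallel classes of size v/k = 3.
Total blocks must therefore be a multiple of 3: 9 = 3·3 + 0 ⇒ divisible ✓.
Consider block {0,1,8}. The only other block(s) in the collection disjoint from it are {2,6,7} — just 1 block(s). Any parallel class containing {0,1,8} would need 2 other blocks each disjoint from it, so no parallel class of size 3 can contain {0,1,8}.
Since every block must belong to some parallel class in a resolution, the collection cannot be partitioned into parallel classes.
Resolvable? NO.

NO


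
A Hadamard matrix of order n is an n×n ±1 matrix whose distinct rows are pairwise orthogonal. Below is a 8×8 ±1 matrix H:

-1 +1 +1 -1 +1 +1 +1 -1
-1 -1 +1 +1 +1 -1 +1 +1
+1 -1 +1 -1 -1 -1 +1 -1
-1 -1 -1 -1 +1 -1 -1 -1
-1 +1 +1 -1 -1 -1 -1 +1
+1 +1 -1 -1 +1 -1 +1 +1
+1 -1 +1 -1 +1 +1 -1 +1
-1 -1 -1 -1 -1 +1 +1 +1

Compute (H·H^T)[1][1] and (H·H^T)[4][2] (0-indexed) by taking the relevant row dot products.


Row 1 of H: [-1, -1, 1, 1, 1, -1, 1, 1].
Row 2 of H: [1, -1, 1, -1, -1, -1, 1, -1].
Row 4 of H: [-1, 1, 1, -1, -1, -1, -1, 1].
(H·H^T)[1][1] = Σ_j H[1][j]·H[1][j] = (-1)² + (-1)² + (1)² + (1)² + (1)² + (-1)² + (1)² + (1)² = 1 + 1 + 1 + 1 + 1 + 1 + 1 + 1 = 8.
(H·H^T)[4][2] = Σ_j H[4][j]·H[2][j] = (-1)·(1) + (1)·(-1) + (1)·(1) + (-1)·(-1) + (-1)·(-1) + (-1)·(-1) + (-1)·(1) + (1)·(-1) = -1 + -1 + 1 + 1 + 1 + 1 + -1 + -1 = 0.
So rows 4 and 2 are orthogonal; the diagonal entry equals n = 8.

(1,1) entry = 8; (4,2) entry = 0.


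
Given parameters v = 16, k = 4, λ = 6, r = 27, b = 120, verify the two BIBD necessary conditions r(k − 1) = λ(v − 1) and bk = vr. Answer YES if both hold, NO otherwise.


Condition (i): r(k − 1) = 27·3 = 81; λ(v − 1) = 6·15 = 90. Match? NO.
Condition (ii): bk = 120·4 = 480; vr = 16·27 = 432. Match? NO.
Both conditions hold? NO.

NO


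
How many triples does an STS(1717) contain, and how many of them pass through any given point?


An STS(v) is a 2-(v, 3, 1) BIBD: block size k = 3, λ = 1.
Replication: r(k − 1) = λ(v − 1) ⇒ r·2 = 1717 − 1 = 1716 ⇒ r = 858.
Block count: b = v(v − 1)/6 = 1717·1716/6 = 2946372/6 = 491062.

r = 858, b = 491062.


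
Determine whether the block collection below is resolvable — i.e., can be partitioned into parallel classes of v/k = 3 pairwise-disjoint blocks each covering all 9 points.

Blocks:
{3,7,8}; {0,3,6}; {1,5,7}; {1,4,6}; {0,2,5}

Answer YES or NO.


v = 9, block size k = 3, number of blocks = 5.
For resolvability, blocks must partition into parallel classes of size v/k = 3.
Total blocks must therefore be a multiple of 3: 5 = 3·1 + 2 ⇒ not divisible ✗.
Resolvable? NO.

NO


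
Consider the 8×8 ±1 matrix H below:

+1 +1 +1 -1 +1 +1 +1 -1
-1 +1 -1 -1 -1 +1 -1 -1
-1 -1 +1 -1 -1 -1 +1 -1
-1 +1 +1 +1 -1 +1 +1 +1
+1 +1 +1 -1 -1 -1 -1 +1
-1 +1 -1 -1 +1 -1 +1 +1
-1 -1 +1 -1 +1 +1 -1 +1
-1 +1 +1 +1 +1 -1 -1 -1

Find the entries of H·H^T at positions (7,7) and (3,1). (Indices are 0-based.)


Row 1 of H: [-1, 1, -1, -1, -1, 1, -1, -1].
Row 3 of H: [-1, 1, 1, 1, -1, 1, 1, 1].
Row 7 of H: [-1, 1, 1, 1, 1, -1, -1, -1].
(H·H^T)[7][7] = Σ_j H[7][j]·H[7][j] = (-1)² + (1)² + (1)² + (1)² + (1)² + (-1)² + (-1)² + (-1)² = 1 + 1 + 1 + 1 + 1 + 1 + 1 + 1 = 8.
(H·H^T)[3][1] = Σ_j H[3][j]·H[1][j] = (-1)·(-1) + (1)·(1) + (1)·(-1) + (1)·(-1) + (-1)·(-1) + (1)·(1) + (1)·(-1) + (1)·(-1) = 1 + 1 + -1 + -1 + 1 + 1 + -1 + -1 = 0.
So rows 3 and 1 are orthogonal; the diagonal entry equals n = 8.

(7,7) entry = 8; (3,1) entry = 0.


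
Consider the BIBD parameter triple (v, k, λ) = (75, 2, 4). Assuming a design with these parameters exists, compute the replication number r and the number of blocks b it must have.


Any 2-(v, k, λ) BIBD satisfies two necessary conditions:
  (i)  Each point sits in r blocks, and counting incidences through any fixed point gives r(k − 1) = λ(v − 1), so r = λ(v − 1)/(k − 1).
  (ii) Total incidences bk = vr, so b = vr/k.
Step 1: r = λ(v − 1)/(k − 1) = 4·(75 − 1)/(2 − 1) = 4·74/1 = 296/1 = 296.
Step 2: b = vr/k = 75·296/2 = 22200/2 = 11100.
Check integrality: r = 296 ∈ Z ✓, b = 11100 ∈ Z ✓.
(These identities are necessary conditions: they determine r and b for any design with these parameters, but do not by themselves prove that one exists.)

r = 296, b = 11100.


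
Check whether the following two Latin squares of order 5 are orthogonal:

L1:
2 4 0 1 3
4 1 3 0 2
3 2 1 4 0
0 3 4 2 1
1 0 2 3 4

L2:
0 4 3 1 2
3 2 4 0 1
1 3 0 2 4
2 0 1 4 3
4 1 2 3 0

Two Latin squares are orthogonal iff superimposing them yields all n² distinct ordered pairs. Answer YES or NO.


Form the n² = 25 superimposed pairs (L1[i][j], L2[i][j]), row by row (rows and columns indexed from 0):
row 0: (2,0) (4,4) (0,3) (1,1) (3,2)
row 1: (4,3) (1,2) (3,4) (0,0) (2,1)
row 2: (3,1) (2,3) (1,0) (4,2) (0,4)
row 3: (0,2) (3,0) (4,1) (2,4) (1,3)
row 4: (1,4) (0,1) (2,2) (3,3) (4,0)
Orthogonality requires all 25 pairs distinct.
Check by first coordinate: for each symbol s of L1, list the L2 entries in the n cells where L1 = s; they must all differ.
  L1 = 0: L2 entries (in reading order) 3, 0, 4, 2, 1 — all 5 distinct ✓
  L1 = 1: L2 entries (in reading order) 1, 2, 0, 3, 4 — all 5 distinct ✓
  L1 = 2: L2 entries (in reading order) 0, 1, 3, 4, 2 — all 5 distinct ✓
  L1 = 3: L2 entries (in reading order) 2, 4, 1, 0, 3 — all 5 distinct ✓
  L1 = 4: L2 entries (in reading order) 4, 3, 2, 1, 0 — all 5 distinct ✓
Every symbol of L1 meets every symbol of L2 exactly once, so all 25 pairs are distinct (25 of 25).
Conclusion: YES.

YES


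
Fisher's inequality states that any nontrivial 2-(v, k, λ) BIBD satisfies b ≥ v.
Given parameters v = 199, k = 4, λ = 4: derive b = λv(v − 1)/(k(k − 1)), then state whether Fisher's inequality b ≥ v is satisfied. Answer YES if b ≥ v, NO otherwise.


r = λ(v − 1)/(k − 1) = 4·198/3 = 264.
b = vr/k = 199·264/4 = 13134.
Fisher's inequality: b ≥ v ⇔ 13134 ≥ 199? YES.

YES


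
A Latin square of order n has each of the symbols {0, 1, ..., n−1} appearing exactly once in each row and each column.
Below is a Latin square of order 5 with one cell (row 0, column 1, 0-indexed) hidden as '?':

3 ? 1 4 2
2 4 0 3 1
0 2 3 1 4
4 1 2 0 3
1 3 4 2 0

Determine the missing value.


Row 0 contains symbols [1, 2, 3, 4] — missing [0].
Column 1 contains symbols [1, 2, 3, 4] — missing [0].
The missing symbol must appear in both missing sets; intersection = [0].
Therefore the hidden value is 0.

Missing value = 0.


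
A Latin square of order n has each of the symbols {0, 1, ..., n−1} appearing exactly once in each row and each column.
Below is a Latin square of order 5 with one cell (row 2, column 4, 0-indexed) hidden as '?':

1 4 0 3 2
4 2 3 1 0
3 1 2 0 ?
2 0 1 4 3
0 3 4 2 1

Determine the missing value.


Row 2 contains symbols [0, 1, 2, 3] — missing [4].
Column 4 contains symbols [0, 1, 2, 3] — missing [4].
The missing symbol must appear in both missing sets; intersection = [4].
Therefore the hidden value is 4.

Missing value = 4.


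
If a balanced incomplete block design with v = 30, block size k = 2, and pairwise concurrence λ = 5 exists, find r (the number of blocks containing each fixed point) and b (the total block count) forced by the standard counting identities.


Any 2-(v, k, λ) BIBD satisfies two necessary conditions:
  (i)  Each point sits in r blocks, and counting incidences through any fixed point gives r(k − 1) = λ(v − 1), so r = λ(v − 1)/(k − 1).
  (ii) Total incidences bk = vr, so b = vr/k.
Step 1: r = λ(v − 1)/(k − 1) = 5·(30 − 1)/(2 − 1) = 5·29/1 = 145/1 = 145.
Step 2: b = vr/k = 30·145/2 = 4350/2 = 2175.
Check integrality: r = 145 ∈ Z ✓, b = 2175 ∈ Z ✓.
(These identities are necessary conditions: they determine r and b for any design with these parameters, but do not by themselves prove that one exists.)

r = 145, b = 2175.


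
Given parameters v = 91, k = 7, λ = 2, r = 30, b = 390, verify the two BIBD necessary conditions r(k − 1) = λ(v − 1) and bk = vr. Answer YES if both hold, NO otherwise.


Condition (i): r(k − 1) = 30·6 = 180; λ(v − 1) = 2·90 = 180. Match? YES.
Condition (ii): bk = 390·7 = 2730; vr = 91·30 = 2730. Match? YES.
Both conditions hold? YES.

YES


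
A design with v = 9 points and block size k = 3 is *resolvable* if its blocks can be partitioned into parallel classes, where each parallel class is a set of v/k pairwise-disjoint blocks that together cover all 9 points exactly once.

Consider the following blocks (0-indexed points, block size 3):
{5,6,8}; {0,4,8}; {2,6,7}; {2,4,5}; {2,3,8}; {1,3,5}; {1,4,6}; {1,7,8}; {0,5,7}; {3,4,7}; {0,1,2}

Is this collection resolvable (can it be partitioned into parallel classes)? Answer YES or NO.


v = 9, block size k = 3, number of blocks = 11.
For resolvability, blocks must partition into parallel classes of size v/k = 3.
Total blocks must therefore be a multiple of 3: 11 = 3·3 + 2 ⇒ not divisible ✗.
Resolvable? NO.

NO


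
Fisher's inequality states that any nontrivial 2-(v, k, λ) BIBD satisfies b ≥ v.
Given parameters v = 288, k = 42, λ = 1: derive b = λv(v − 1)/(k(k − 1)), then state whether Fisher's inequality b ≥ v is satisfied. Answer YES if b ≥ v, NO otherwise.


b = λv(v − 1)/(k(k − 1)) = 1·288·287/(42·41) = 82656/1722 = 48.
Compare with v = 288: b < v, so Fisher's inequality fails.

NO


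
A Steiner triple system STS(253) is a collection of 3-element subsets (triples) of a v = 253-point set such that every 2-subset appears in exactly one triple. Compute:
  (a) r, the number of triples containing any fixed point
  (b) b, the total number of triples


An STS(v) is a 2-(v, 3, 1) BIBD: block size k = 3, λ = 1.
Replication: r(k − 1) = λ(v − 1) ⇒ r·2 = 253 − 1 = 252 ⇒ r = 126.
Block count: bk = vr ⇒ b·3 = 253·126 = 31878 ⇒ b = 10626.

r = 126, b = 10626.


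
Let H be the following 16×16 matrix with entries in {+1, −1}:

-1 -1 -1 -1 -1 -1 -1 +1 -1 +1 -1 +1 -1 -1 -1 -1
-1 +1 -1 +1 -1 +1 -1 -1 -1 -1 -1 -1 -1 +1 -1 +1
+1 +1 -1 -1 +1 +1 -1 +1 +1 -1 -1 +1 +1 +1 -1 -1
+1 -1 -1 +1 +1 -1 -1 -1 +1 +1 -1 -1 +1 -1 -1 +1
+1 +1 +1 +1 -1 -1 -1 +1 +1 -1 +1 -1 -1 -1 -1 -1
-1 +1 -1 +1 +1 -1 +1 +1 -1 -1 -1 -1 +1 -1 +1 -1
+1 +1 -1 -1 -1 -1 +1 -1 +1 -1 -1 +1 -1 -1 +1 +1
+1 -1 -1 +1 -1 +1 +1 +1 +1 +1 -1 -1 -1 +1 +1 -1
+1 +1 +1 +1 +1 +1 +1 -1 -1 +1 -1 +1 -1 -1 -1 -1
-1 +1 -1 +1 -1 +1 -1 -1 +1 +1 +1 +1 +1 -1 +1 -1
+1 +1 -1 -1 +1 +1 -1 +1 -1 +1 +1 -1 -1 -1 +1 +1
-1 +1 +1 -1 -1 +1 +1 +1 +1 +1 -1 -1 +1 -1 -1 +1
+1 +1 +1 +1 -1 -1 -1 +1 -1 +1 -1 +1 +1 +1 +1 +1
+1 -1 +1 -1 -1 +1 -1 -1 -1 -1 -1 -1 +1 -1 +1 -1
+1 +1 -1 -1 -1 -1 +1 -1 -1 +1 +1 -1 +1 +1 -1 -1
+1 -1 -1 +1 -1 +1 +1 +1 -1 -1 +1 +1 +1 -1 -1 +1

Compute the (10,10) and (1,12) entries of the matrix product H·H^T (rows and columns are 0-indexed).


Row 1 of H: [-1, 1, -1, 1, -1, 1, -1, -1, -1, -1, -1, -1, -1, 1, -1, 1].
Row 10 of H: [1, 1, -1, -1, 1, 1, -1, 1, -1, 1, 1, -1, -1, -1, 1, 1].
Row 12 of H: [1, 1, 1, 1, -1, -1, -1, 1, -1, 1, -1, 1, 1, 1, 1, 1].
(H·H^T)[10][10] = Σ_j H[10][j]·H[10][j] = (1)² + (1)² + (-1)² + (-1)² + (1)² + (1)² + (-1)² + (1)² + (-1)² + (1)² + (1)² + (-1)² + (-1)² + (-1)² + (1)² + (1)² = 1 + 1 + 1 + 1 + 1 + 1 + 1 + 1 + 1 + 1 + 1 + 1 + 1 + 1 + 1 + 1 = 16.
(H·H^T)[1][12] = Σ_j H[1][j]·H[12][j] = (-1)·(1) + (1)·(1) + (-1)·(1) + (1)·(1) + (-1)·(-1) + (1)·(-1) + (-1)·(-1) + (-1)·(1) + (-1)·(-1) + (-1)·(1) + (-1)·(-1) + (-1)·(1) + (-1)·(1) + (1)·(1) + (-1)·(1) + (1)·(1) = -1 + 1 + -1 + 1 + 1 + -1 + 1 + -1 + 1 + -1 + 1 + -1 + -1 + 1 + -1 + 1 = 0.
So rows 1 and 12 are orthogonal; the diagonal entry equals n = 16.

(10,10) entry = 16; (1,12) entry = 0.


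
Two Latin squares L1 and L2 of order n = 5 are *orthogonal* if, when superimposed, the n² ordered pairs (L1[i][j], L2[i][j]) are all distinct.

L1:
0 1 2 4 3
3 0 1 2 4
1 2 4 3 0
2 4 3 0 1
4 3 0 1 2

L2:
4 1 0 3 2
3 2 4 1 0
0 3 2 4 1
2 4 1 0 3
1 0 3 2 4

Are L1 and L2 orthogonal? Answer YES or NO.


Form the n² = 25 superimposed pairs (L1[i][j], L2[i][j]), row by row (rows and columns indexed from 0):
row 0: (0,4) (1,1) (2,0) (4,3) (3,2)
row 1: (3,3) (0,2) (1,4) (2,1) (4,0)
row 2: (1,0) (2,3) (4,2) (3,4) (0,1)
row 3: (2,2) (4,4) (3,1) (0,0) (1,3)
row 4: (4,1) (3,0) (0,3) (1,2) (2,4)
Orthogonality requires all 25 pairs distinct.
Check by first coordinate: for each symbol s of L1, list the L2 entries in the n cells where L1 = s; they must all differ.
  L1 = 0: L2 entries (in reading order) 4, 2, 1, 0, 3 — all 5 distinct ✓
  L1 = 1: L2 entries (in reading order) 1, 4, 0, 3, 2 — all 5 distinct ✓
  L1 = 2: L2 entries (in reading order) 0, 1, 3, 2, 4 — all 5 distinct ✓
  L1 = 3: L2 entries (in reading order) 2, 3, 4, 1, 0 — all 5 distinct ✓
  L1 = 4: L2 entries (in reading order) 3, 0, 2, 4, 1 — all 5 distinct ✓
Every symbol of L1 meets every symbol of L2 exactly once, so all 25 pairs are distinct (25 of 25).
Conclusion: YES.

YES


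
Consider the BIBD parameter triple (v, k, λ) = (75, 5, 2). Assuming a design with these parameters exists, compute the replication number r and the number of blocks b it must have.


Any 2-(v, k, λ) BIBD satisfies two necessary conditions:
  (i)  Each point sits in r blocks, and counting incidences through any fixed point gives r(k − 1) = λ(v − 1), so r = λ(v − 1)/(k − 1).
  (ii) Total incidences bk = vr, so b = vr/k.
Step 1: r = λ(v − 1)/(k − 1) = 2·(75 − 1)/(5 − 1) = 2·74/4 = 148/4 = 37.
Step 2: b = vr/k = 75·37/5 = 2775/5 = 555.
Check integrality: r = 37 ∈ Z ✓, b = 555 ∈ Z ✓.
(These identities are necessary conditions: they determine r and b for any design with these parameters, but do not by themselves prove that one exists.)

r = 37, b = 555.


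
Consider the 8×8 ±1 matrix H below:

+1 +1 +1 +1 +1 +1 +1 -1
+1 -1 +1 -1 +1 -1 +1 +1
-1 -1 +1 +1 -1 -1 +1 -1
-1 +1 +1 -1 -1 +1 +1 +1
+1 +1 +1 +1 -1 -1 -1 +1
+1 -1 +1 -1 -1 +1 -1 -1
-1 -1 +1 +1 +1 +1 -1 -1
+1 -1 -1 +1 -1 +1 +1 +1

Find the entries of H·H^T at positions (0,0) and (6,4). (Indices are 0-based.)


Row 0 of H: [1, 1, 1, 1, 1, 1, 1, -1].
Row 4 of H: [1, 1, 1, 1, -1, -1, -1, 1].
Row 6 of H: [-1, -1, 1, 1, 1, 1, -1, -1].
(H·H^T)[0][0] = Σ_j H[0][j]·H[0][j] = (1)² + (1)² + (1)² + (1)² + (1)² + (1)² + (1)² + (-1)² = 1 + 1 + 1 + 1 + 1 + 1 + 1 + 1 = 8.
(H·H^T)[6][4] = Σ_j H[6][j]·H[4][j] = (-1)·(1) + (-1)·(1) + (1)·(1) + (1)·(1) + (1)·(-1) + (1)·(-1) + (-1)·(-1) + (-1)·(1) = -1 + -1 + 1 + 1 + -1 + -1 + 1 + -1 = -2.
Rows 6 and 4 are not orthogonal (dot product = -2 ≠ 0), so H is not a Hadamard matrix.

(0,0) entry = 8; (6,4) entry = -2.


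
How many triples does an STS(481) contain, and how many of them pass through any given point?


An STS(v) is a 2-(v, 3, 1) BIBD: block size k = 3, λ = 1.
Replication: r(k − 1) = λ(v − 1) ⇒ r·2 = 481 − 1 = 480 ⇒ r = 240.
Block count: bk = vr ⇒ b·3 = 481·240 = 115440 ⇒ b = 38480.

r = 240, b = 38480.


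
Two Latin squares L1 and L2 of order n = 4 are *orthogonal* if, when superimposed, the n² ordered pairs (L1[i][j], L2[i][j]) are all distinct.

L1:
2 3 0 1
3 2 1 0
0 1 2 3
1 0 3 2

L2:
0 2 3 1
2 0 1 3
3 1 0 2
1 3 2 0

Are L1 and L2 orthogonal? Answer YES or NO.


Form the n² = 16 superimposed pairs (L1[i][j], L2[i][j]), row by row (rows and columns indexed from 0):
row 0: (2,0) (3,2) (0,3) (1,1)
row 1: (3,2) (2,0) (1,1) (0,3)
row 2: (0,3) (1,1) (2,0) (3,2)
row 3: (1,1) (0,3) (3,2) (2,0)
Orthogonality requires all 16 pairs distinct.
But the pair (3,2) repeats: cell (0,1) has L1 = 3, L2 = 2, and cell (1,0) has L1 = 3, L2 = 2.
A repeated pair means some other pair never occurs (only 4 distinct pairs out of 16), so the squares are not orthogonal.
Conclusion: NO.

NO


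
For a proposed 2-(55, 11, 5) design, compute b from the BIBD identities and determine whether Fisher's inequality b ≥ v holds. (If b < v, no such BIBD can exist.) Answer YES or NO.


b = λv(v − 1)/(k(k − 1)) = 5·55·54/(11·10) = 14850/110 = 135.
Compare with v = 55: b ≥ v, so Fisher's inequality holds.

YES


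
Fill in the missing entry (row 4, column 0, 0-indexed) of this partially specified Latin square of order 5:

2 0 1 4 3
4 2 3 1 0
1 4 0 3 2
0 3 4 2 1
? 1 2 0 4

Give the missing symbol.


Row 4 contains symbols [0, 1, 2, 4] — missing [3].
Column 0 contains symbols [0, 1, 2, 4] — missing [3].
The missing symbol must appear in both missing sets; intersection = [3].
Therefore the hidden value is 3.

Missing value = 3.


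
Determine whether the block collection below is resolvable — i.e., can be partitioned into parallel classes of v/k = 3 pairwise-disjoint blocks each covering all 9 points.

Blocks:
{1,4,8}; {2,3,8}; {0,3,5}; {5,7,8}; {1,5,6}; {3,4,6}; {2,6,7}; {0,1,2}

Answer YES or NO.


v = 9, block size k = 3, number of blocks = 8.
For resolvability, blocks must partition into parallel classes of size v/k = 3.
Total blocks must therefore be a multiple of 3: 8 = 3·2 + 2 ⇒ not divisible ✗.
Resolvable? NO.

NO


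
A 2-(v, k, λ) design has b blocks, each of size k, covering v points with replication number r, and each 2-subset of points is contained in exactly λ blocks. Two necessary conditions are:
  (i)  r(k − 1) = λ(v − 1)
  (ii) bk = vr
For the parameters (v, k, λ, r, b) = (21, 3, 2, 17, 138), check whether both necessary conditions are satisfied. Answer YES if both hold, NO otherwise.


Condition (i): r(k − 1) = 17·2 = 34; λ(v − 1) = 2·20 = 40. Match? NO.
Condition (ii): bk = 138·3 = 414; vr = 21·17 = 357. Match? NO.
Both conditions hold? NO.

NO


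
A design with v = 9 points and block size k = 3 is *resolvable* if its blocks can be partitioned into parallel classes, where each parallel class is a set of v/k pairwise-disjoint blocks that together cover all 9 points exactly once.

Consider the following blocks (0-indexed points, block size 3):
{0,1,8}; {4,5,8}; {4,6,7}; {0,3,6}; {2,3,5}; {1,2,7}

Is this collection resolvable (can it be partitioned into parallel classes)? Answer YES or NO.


v = 9, block size k = 3, number of blocks = 6.
For resolvability, blocks must partition into parallel classes of size v/k = 3.
Total blocks must therefore be a multiple of 3: 6 = 3·2 + 0 ⇒ divisible ✓.
Greedy packing gives 2 candidate class(es). Each should be a full parallel class (size 3, covers all 9 points).
  Class 1 (3 blocks): {0,1,8}; {4,6,7}; {2,3,5}. Points covered: [0, 1, 2, 3, 4, 5, 6, 7, 8].
  Class 2 (3 blocks): {4,5,8}; {0,3,6}; {1,2,7}. Points covered: [0, 1, 2, 3, 4, 5, 6, 7, 8].
All classes full (size 3)? YES. All classes cover every point? YES.
Resolvable? YES.

YES


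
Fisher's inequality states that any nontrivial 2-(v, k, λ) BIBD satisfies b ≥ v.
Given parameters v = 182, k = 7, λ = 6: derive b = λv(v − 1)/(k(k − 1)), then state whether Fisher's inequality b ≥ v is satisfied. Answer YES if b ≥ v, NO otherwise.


r = λ(v − 1)/(k − 1) = 6·181/6 = 181.
b = vr/k = 182·181/7 = 4706.
Fisher's inequality: b ≥ v ⇔ 4706 ≥ 182? YES.

YES


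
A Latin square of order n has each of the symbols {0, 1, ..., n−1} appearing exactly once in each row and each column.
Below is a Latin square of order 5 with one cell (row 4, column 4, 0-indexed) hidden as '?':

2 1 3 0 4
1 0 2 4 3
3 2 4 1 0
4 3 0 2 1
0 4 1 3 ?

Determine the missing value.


Row 4 contains symbols [0, 1, 3, 4] — missing [2].
Column 4 contains symbols [0, 1, 3, 4] — missing [2].
The missing symbol must appear in both missing sets; intersection = [2].
Therefore the hidden value is 2.

Missing value = 2.


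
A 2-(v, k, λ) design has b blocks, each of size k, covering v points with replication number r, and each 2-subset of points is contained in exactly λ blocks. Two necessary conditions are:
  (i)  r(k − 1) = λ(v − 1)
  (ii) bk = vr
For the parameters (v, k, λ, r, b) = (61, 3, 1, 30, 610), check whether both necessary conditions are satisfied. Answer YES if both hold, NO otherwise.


Condition (i): r(k − 1) = 30·2 = 60; λ(v − 1) = 1·60 = 60. Match? YES.
Condition (ii): bk = 610·3 = 1830; vr = 61·30 = 1830. Match? YES.
Both conditions hold? YES.

YES
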